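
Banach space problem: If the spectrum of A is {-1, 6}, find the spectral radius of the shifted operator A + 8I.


Spectrum of A + 8I = {7, 14}
Spectral radius = max |lambda| over the shifted spectrum
= max(7, 14) = 14

14


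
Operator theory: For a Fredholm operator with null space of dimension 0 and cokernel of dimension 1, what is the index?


The Fredholm index is defined as ind(T) = dim(ker T) - dim(coker T)
= 0 - 1
= -1

-1


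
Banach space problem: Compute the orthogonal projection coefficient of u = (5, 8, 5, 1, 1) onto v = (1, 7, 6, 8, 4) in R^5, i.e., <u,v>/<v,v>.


Computing <u,v> = 5*1 + 8*7 + 5*6 + 1*8 + 1*4 = 103
Computing <v,v> = 1^2 + 7^2 + 6^2 + 8^2 + 4^2 = 166
Projection coefficient = 103/166 = 0.6205

0.6205


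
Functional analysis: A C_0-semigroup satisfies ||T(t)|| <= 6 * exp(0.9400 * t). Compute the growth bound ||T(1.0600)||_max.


||T(1.0600)|| <= 6 * exp(0.9400 * 1.0600)
= 6 * exp(0.9964)
= 6 * 2.7085
= 16.2511

16.2511


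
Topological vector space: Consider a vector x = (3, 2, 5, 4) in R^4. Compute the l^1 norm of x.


The l^1 norm equals the sum of absolute values of all components.
||x||_1 = 3 + 2 + 5 + 4
= 14

14.0000


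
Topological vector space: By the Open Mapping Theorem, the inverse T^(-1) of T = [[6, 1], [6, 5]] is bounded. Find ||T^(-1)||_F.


det(T) = 6*5 - 1*6 = 24
T^(-1) = (1/24) * [[5, -1], [-6, 6]] = [[0.2083, -0.0417], [-0.2500, 0.2500]]
||T^(-1)||_F^2 = 0.2083^2 + (-0.0417)^2 + (-0.2500)^2 + 0.2500^2 = 0.1701
||T^(-1)||_F = sqrt(0.1701) = 0.4125

0.4125


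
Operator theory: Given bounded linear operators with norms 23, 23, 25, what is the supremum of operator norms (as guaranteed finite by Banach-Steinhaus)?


By the Uniform Boundedness Principle, the supremum of norms is finite.
sup_k ||T_k|| = max(23, 23, 25) = 25

25


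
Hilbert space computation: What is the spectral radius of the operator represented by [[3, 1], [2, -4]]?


For a 2x2 matrix, eigenvalues satisfy lambda^2 - (trace)*lambda + det = 0
trace = 3 + -4 = -1
det = 3*-4 - 1*2 = -14
discriminant = (-1)^2 - 4*(-14) = 57
spectral radius = max |eigenvalue| = 4.2749

4.2749


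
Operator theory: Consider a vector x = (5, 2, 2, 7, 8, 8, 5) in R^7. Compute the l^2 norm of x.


The l^2 norm = (sum |x_i|^2)^(1/2)
Sum of 2th powers = 25 + 4 + 4 + 49 + 64 + 64 + 25 = 235
||x||_2 = (235)^(1/2) = 15.3297

15.3297


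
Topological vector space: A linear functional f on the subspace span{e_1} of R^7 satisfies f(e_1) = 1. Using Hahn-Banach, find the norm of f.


The norm of f is given by ||f|| = sup_{||x||=1} |f(x)|.
On span{e_1}, ||e_1|| = 1, so ||f|| = |f(e_1)| / ||e_1||
= |1| / 1 = 1.0000

1.0000


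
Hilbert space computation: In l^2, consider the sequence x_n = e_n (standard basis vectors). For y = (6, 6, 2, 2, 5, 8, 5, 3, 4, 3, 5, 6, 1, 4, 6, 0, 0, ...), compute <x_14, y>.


x_14 = e_14 is the standard basis vector with 1 in position 14.
<x_14, y> = y_14 = 4
As n -> infinity, <x_n, y> -> 0, confirming weak convergence of (x_n) to 0.

4


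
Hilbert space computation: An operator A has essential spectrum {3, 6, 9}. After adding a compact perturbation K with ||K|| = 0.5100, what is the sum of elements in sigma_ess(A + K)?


By Weyl's theorem, the essential spectrum is invariant under compact perturbations.
sigma_ess(A + K) = sigma_ess(A) = {3, 6, 9}
Sum = 3 + 6 + 9 = 18

18


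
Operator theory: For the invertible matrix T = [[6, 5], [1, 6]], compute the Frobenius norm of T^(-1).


det(T) = 6*6 - 5*1 = 31
T^(-1) = (1/31) * [[6, -5], [-1, 6]] = [[0.1935, -0.1613], [-0.0323, 0.1935]]
||T^(-1)||_F^2 = 0.1935^2 + (-0.1613)^2 + (-0.0323)^2 + 0.1935^2 = 0.1020
||T^(-1)||_F = sqrt(0.1020) = 0.3193

0.3193


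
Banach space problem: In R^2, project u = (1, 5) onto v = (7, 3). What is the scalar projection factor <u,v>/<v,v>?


Computing <u,v> = 1*7 + 5*3 = 22
Computing <v,v> = 7^2 + 3^2 = 58
Projection coefficient = 22/58 = 0.3793

0.3793


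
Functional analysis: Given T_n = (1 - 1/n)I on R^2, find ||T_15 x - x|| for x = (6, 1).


T_15 x - x = (1 - 1/15)x - x = -x/15
||x|| = sqrt(37) = 6.0828
||T_15 x - x|| = ||x||/15 = 6.0828/15 = 0.4055

0.4055


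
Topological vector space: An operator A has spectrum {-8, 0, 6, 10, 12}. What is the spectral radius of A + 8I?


Spectrum of A + 8I = {0, 8, 14, 18, 20}
Spectral radius = max |lambda| over the shifted spectrum
= max(0, 8, 14, 18, 20) = 20

20


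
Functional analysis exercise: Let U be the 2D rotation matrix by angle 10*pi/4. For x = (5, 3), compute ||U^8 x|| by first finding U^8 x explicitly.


U is a rotation by theta = 10*pi/4
U^8 = rotation by 8*theta = 80*pi/4 = 0*pi/4 (mod 2*pi)
cos(0*pi/4) = 1.0000, sin(0*pi/4) = 0.0000
U^8 x = (1.0000 * 5 - 0.0000 * 3, 0.0000 * 5 + 1.0000 * 3)
= (5.0000, 3.0000)
||U^8 x|| = sqrt(5.0000^2 + 3.0000^2) = sqrt(34.0000) = 5.8310

5.8310


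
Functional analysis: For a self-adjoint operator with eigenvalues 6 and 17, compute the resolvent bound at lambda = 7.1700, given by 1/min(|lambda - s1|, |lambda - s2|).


dist(7.1700, {6, 17}) = min(|7.1700 - 6|, |7.1700 - 17|)
= min(1.1700, 9.8300) = 1.1700
Resolvent bound = 1/1.1700 = 0.8547

0.8547


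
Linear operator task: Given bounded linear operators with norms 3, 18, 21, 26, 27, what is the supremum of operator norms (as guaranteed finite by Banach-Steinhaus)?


By the Uniform Boundedness Principle, the supremum of norms is finite.
sup_k ||T_k|| = max(3, 18, 21, 26, 27) = 27

27


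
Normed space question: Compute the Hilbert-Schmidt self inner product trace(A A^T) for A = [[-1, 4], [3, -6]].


trace(A * A^T) = sum of squares of all entries
= (-1)^2 + 4^2 + 3^2 + (-6)^2
= 1 + 16 + 9 + 36
= 62

62


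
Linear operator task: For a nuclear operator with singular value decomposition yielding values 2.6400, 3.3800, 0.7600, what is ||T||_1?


The nuclear norm is the sum of all singular values.
||T||_1 = 2.6400 + 3.3800 + 0.7600
= 6.7800

6.7800


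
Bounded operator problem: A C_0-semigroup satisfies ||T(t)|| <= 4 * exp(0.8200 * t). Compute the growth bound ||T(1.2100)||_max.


||T(1.2100)|| <= 4 * exp(0.8200 * 1.2100)
= 4 * exp(0.9922)
= 4 * 2.6972
= 10.7886

10.7886


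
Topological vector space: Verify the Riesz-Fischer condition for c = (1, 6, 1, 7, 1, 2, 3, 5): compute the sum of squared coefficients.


sum |c_n|^2 = 1^2 + 6^2 + 1^2 + 7^2 + 1^2 + 2^2 + 3^2 + 5^2
= 1 + 36 + 1 + 49 + 1 + 4 + 9 + 25
= 126

126


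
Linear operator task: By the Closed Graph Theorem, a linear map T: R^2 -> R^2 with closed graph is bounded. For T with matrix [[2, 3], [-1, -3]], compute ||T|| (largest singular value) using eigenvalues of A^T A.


A^T A = [[5, 9], [9, 18]]
trace(A^T A) = 23, det(A^T A) = 9
discriminant = 23^2 - 4*9 = 493
Largest eigenvalue of A^T A = (trace + sqrt(disc))/2 = 22.6018
||T|| = sqrt(22.6018) = 4.7541

4.7541


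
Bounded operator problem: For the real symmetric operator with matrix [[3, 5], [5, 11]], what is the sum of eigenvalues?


For a self-adjoint (symmetric) matrix, the eigenvalues are real.
The sum of eigenvalues equals the trace of the matrix.
trace = 3 + 11 = 14

14


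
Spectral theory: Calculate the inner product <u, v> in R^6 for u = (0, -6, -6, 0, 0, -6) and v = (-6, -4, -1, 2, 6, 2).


Computing the standard inner product <u, v> = sum u_i * v_i
= 0*-6 + -6*-4 + -6*-1 + 0*2 + 0*6 + -6*2
= 0 + 24 + 6 + 0 + 0 + -12
= 18

18


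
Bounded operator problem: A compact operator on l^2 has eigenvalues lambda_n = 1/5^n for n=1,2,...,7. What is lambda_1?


The eigenvalue formula gives lambda_1 = 1/5^1
= 1/5
= 0.2000

0.2000


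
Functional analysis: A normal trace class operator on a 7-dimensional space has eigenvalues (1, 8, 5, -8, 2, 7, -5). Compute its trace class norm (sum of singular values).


For a normal operator, singular values equal |eigenvalues|.
Trace norm = sum |lambda_i| = 1 + 8 + 5 + 8 + 2 + 7 + 5
= 36

36


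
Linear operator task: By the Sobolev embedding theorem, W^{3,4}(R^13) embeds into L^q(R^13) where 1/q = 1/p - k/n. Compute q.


Using the Sobolev embedding formula: 1/q = 1/p - k/n
1/q = 1/4 - 3/13 = 1/52
q = 1/(1/52) = 52

52.0000


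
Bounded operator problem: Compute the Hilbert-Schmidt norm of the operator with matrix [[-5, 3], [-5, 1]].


The Hilbert-Schmidt norm is sqrt(sum of squares of all entries).
Sum of squares = (-5)^2 + 3^2 + (-5)^2 + 1^2
= 25 + 9 + 25 + 1 = 60
||T||_HS = sqrt(60) = 7.7460

7.7460


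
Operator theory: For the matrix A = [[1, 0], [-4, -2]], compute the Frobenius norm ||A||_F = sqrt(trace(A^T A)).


||A||_F^2 = sum a_ij^2
= 1^2 + 0^2 + (-4)^2 + (-2)^2
= 1 + 0 + 16 + 4 = 21
||A||_F = sqrt(21) = 4.5826

4.5826


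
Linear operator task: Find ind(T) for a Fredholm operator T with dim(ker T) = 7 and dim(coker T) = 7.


The Fredholm index is defined as ind(T) = dim(ker T) - dim(coker T)
= 7 - 7
= 0

0


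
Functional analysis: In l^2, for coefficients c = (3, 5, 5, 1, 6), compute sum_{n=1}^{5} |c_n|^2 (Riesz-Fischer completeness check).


sum |c_n|^2 = 3^2 + 5^2 + 5^2 + 1^2 + 6^2
= 9 + 25 + 25 + 1 + 36
= 96

96


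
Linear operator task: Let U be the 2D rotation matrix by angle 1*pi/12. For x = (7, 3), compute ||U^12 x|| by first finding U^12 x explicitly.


U is a rotation by theta = 1*pi/12
U^12 = rotation by 12*theta = 12*pi/12
cos(12*pi/12) = -1.0000, sin(12*pi/12) = 0.0000
U^12 x = (-1.0000 * 7 - 0.0000 * 3, 0.0000 * 7 + -1.0000 * 3)
= (-7.0000, -3.0000)
||U^12 x|| = sqrt((-7.0000)^2 + (-3.0000)^2) = sqrt(58.0000) = 7.6158

7.6158


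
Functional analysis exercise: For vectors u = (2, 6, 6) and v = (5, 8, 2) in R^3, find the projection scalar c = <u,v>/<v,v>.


Computing <u,v> = 2*5 + 6*8 + 6*2 = 70
Computing <v,v> = 5^2 + 8^2 + 2^2 = 93
Projection coefficient = 70/93 = 0.7527

0.7527


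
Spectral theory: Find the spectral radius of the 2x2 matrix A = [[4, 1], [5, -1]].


For a 2x2 matrix, eigenvalues satisfy lambda^2 - (trace)*lambda + det = 0
trace = 4 + -1 = 3
det = 4*-1 - 1*5 = -9
discriminant = 3^2 - 4*(-9) = 45
spectral radius = max |eigenvalue| = 4.8541

4.8541


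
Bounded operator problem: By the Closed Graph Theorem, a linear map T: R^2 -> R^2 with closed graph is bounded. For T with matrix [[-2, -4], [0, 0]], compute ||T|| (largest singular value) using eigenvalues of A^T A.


A^T A = [[4, 8], [8, 16]]
trace(A^T A) = 20, det(A^T A) = 0
discriminant = 20^2 - 4*0 = 400
Largest eigenvalue of A^T A = (trace + sqrt(disc))/2 = 20.0000
||T|| = sqrt(20.0000) = 4.4721

4.4721


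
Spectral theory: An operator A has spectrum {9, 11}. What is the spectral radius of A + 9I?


Spectrum of A + 9I = {18, 20}
Spectral radius = max |lambda| over the shifted spectrum
= max(18, 20) = 20

20


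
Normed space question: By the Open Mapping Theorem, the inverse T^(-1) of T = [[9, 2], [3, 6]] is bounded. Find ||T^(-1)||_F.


det(T) = 9*6 - 2*3 = 48
T^(-1) = (1/48) * [[6, -2], [-3, 9]] = [[0.1250, -0.0417], [-0.0625, 0.1875]]
||T^(-1)||_F^2 = 0.1250^2 + (-0.0417)^2 + (-0.0625)^2 + 0.1875^2 = 0.0564
||T^(-1)||_F = sqrt(0.0564) = 0.2375

0.2375


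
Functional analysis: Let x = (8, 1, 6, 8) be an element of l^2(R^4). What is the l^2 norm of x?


The l^2 norm = (sum |x_i|^2)^(1/2)
Sum of 2th powers = 64 + 1 + 36 + 64 = 165
||x||_2 = (165)^(1/2) = 12.8452

12.8452


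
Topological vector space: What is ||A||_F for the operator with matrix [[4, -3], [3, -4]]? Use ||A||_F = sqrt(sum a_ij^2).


||A||_F^2 = sum a_ij^2
= 4^2 + (-3)^2 + 3^2 + (-4)^2
= 16 + 9 + 9 + 16 = 50
||A||_F = sqrt(50) = 7.0711

7.0711


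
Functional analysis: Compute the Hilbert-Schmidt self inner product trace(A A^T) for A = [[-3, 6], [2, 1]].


trace(A * A^T) = sum of squares of all entries
= (-3)^2 + 6^2 + 2^2 + 1^2
= 9 + 36 + 4 + 1
= 50

50


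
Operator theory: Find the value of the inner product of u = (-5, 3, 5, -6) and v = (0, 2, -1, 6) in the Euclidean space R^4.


Computing the standard inner product <u, v> = sum u_i * v_i
= -5*0 + 3*2 + 5*-1 + -6*6
= 0 + 6 + -5 + -36
= -35

-35


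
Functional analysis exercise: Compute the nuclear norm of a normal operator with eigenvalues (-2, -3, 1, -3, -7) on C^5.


For a normal operator, singular values equal |eigenvalues|.
Trace norm = sum |lambda_i| = 2 + 3 + 1 + 3 + 7
= 16

16


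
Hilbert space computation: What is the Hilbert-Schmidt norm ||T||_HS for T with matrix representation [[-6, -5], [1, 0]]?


The Hilbert-Schmidt norm is sqrt(sum of squares of all entries).
Sum of squares = (-6)^2 + (-5)^2 + 1^2 + 0^2
= 36 + 25 + 1 + 0 = 62
||T||_HS = sqrt(62) = 7.8740

7.8740


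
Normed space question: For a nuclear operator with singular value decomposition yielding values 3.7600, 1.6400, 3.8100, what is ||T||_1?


The nuclear norm is the sum of all singular values.
||T||_1 = 3.7600 + 1.6400 + 3.8100
= 9.2100

9.2100


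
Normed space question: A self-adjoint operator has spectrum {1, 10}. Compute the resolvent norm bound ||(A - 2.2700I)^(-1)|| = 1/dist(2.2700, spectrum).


dist(2.2700, {1, 10}) = min(|2.2700 - 1|, |2.2700 - 10|)
= min(1.2700, 7.7300) = 1.2700
Resolvent bound = 1/1.2700 = 0.7874

0.7874


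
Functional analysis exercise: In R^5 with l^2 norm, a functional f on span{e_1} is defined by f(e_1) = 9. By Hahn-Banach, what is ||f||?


The norm of f is given by ||f|| = sup_{||x||=1} |f(x)|.
On span{e_1}, ||e_1|| = 1, so ||f|| = |f(e_1)| / ||e_1||
= |9| / 1 = 9.0000

9.0000


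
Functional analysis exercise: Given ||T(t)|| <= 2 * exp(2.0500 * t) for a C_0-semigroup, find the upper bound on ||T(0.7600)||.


||T(0.7600)|| <= 2 * exp(2.0500 * 0.7600)
= 2 * exp(1.5580)
= 2 * 4.7493
= 9.4986

9.4986


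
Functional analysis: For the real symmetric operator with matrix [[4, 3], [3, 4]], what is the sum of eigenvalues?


For a self-adjoint (symmetric) matrix, the eigenvalues are real.
The sum of eigenvalues equals the trace of the matrix.
trace = 4 + 4 = 8

8


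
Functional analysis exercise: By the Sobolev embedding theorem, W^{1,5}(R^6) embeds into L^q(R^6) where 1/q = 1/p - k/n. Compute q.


Using the Sobolev embedding formula: 1/q = 1/p - k/n
1/q = 1/5 - 1/6 = 1/30
q = 1/(1/30) = 30

30.0000


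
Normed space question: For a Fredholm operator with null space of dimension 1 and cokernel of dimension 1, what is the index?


The Fredholm index is defined as ind(T) = dim(ker T) - dim(coker T)
= 1 - 1
= 0

0


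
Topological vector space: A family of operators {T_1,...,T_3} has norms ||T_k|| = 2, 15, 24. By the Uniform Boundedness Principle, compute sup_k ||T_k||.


By the Uniform Boundedness Principle, the supremum of norms is finite.
sup_k ||T_k|| = max(2, 15, 24) = 24

24


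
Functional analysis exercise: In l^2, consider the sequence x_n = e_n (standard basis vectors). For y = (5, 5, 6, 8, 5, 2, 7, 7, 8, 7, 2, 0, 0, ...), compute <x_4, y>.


x_4 = e_4 is the standard basis vector with 1 in position 4.
<x_4, y> = y_4 = 8
As n -> infinity, <x_n, y> -> 0, confirming weak convergence of (x_n) to 0.

8


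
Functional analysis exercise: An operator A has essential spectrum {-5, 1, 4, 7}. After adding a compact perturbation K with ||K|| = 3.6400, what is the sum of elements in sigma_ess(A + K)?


By Weyl's theorem, the essential spectrum is invariant under compact perturbations.
sigma_ess(A + K) = sigma_ess(A) = {-5, 1, 4, 7}
Sum = -5 + 1 + 4 + 7 = 7

7


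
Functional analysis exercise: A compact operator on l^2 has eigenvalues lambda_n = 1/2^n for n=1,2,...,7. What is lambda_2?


The eigenvalue formula gives lambda_2 = 1/2^2
= 1/4
= 0.2500

0.2500


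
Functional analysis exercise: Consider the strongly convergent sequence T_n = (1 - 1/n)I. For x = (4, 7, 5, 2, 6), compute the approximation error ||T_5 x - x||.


T_5 x - x = (1 - 1/5)x - x = -x/5
||x|| = sqrt(130) = 11.4018
||T_5 x - x|| = ||x||/5 = 11.4018/5 = 2.2804

2.2804


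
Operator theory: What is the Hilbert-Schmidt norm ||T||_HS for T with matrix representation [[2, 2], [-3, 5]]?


The Hilbert-Schmidt norm is sqrt(sum of squares of all entries).
Sum of squares = 2^2 + 2^2 + (-3)^2 + 5^2
= 4 + 4 + 9 + 25 = 42
||T||_HS = sqrt(42) = 6.4807

6.4807


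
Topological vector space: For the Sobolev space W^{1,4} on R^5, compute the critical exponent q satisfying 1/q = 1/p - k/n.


Using the Sobolev embedding formula: 1/q = 1/p - k/n
1/q = 1/4 - 1/5 = 1/20
q = 1/(1/20) = 20

20.0000


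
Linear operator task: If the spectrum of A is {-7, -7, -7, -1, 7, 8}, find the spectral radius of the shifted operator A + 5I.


Spectrum of A + 5I = {-2, -2, -2, 4, 12, 13}
Spectral radius = max |lambda| over the shifted spectrum
= max(2, 2, 2, 4, 12, 13) = 13

13


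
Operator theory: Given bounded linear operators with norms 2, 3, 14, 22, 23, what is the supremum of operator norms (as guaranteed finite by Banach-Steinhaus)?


By the Uniform Boundedness Principle, the supremum of norms is finite.
sup_k ||T_k|| = max(2, 3, 14, 22, 23) = 23

23


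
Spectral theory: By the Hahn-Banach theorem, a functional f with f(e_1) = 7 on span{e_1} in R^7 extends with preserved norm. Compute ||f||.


The norm of f is given by ||f|| = sup_{||x||=1} |f(x)|.
On span{e_1}, ||e_1|| = 1, so ||f|| = |f(e_1)| / ||e_1||
= |7| / 1 = 7.0000

7.0000


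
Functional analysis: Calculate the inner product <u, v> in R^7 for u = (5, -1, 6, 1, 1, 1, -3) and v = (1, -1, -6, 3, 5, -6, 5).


Computing the standard inner product <u, v> = sum u_i * v_i
= 5*1 + -1*-1 + 6*-6 + 1*3 + 1*5 + 1*-6 + -3*5
= 5 + 1 + -36 + 3 + 5 + -6 + -15
= -43

-43


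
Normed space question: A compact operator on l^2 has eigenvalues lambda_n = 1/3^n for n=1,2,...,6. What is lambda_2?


The eigenvalue formula gives lambda_2 = 1/3^2
= 1/9
= 0.1111

0.1111


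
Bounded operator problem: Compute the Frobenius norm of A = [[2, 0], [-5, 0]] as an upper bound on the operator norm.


||A||_F^2 = sum a_ij^2
= 2^2 + 0^2 + (-5)^2 + 0^2
= 4 + 0 + 25 + 0 = 29
||A||_F = sqrt(29) = 5.3852

5.3852


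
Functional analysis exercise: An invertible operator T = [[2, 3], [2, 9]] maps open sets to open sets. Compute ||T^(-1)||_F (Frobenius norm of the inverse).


det(T) = 2*9 - 3*2 = 12
T^(-1) = (1/12) * [[9, -3], [-2, 2]] = [[0.7500, -0.2500], [-0.1667, 0.1667]]
||T^(-1)||_F^2 = 0.7500^2 + (-0.2500)^2 + (-0.1667)^2 + 0.1667^2 = 0.6806
||T^(-1)||_F = sqrt(0.6806) = 0.8250

0.8250


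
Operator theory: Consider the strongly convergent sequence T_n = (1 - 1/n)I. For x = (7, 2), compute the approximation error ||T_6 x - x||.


T_6 x - x = (1 - 1/6)x - x = -x/6
||x|| = sqrt(53) = 7.2801
||T_6 x - x|| = ||x||/6 = 7.2801/6 = 1.2134

1.2134


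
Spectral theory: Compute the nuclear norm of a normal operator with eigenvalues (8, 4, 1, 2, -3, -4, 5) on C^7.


For a normal operator, singular values equal |eigenvalues|.
Trace norm = sum |lambda_i| = 8 + 4 + 1 + 2 + 3 + 4 + 5
= 27

27


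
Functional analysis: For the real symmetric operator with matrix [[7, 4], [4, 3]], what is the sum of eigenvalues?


For a self-adjoint (symmetric) matrix, the eigenvalues are real.
The sum of eigenvalues equals the trace of the matrix.
trace = 7 + 3 = 10

10


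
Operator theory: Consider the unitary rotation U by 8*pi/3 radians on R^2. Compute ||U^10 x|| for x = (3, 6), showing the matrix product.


U is a rotation by theta = 8*pi/3
U^10 = rotation by 10*theta = 80*pi/3 = 2*pi/3 (mod 2*pi)
cos(2*pi/3) = -0.5000, sin(2*pi/3) = 0.8660
U^10 x = (-0.5000 * 3 - 0.8660 * 6, 0.8660 * 3 + -0.5000 * 6)
= (-6.6962, -0.4019)
||U^10 x|| = sqrt((-6.6962)^2 + (-0.4019)^2) = sqrt(45.0000) = 6.7082

6.7082


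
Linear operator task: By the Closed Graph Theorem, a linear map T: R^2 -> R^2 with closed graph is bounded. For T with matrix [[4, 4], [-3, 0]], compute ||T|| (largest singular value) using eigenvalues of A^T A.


A^T A = [[25, 16], [16, 16]]
trace(A^T A) = 41, det(A^T A) = 144
discriminant = 41^2 - 4*144 = 1105
Largest eigenvalue of A^T A = (trace + sqrt(disc))/2 = 37.1208
||T|| = sqrt(37.1208) = 6.0927

6.0927


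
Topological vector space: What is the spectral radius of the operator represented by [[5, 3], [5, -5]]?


For a 2x2 matrix, eigenvalues satisfy lambda^2 - (trace)*lambda + det = 0
trace = 5 + -5 = 0
det = 5*-5 - 3*5 = -40
discriminant = 0^2 - 4*(-40) = 160
spectral radius = max |eigenvalue| = 6.3246

6.3246


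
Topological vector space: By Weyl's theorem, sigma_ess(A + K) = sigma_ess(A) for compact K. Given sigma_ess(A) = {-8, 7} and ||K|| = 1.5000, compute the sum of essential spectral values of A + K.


By Weyl's theorem, the essential spectrum is invariant under compact perturbations.
sigma_ess(A + K) = sigma_ess(A) = {-8, 7}
Sum = -8 + 7 = -1

-1


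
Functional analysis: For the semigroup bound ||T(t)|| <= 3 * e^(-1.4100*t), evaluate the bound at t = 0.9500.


||T(0.9500)|| <= 3 * exp(-1.4100 * 0.9500)
= 3 * exp(-1.3395)
= 3 * 0.2620
= 0.7859

0.7859


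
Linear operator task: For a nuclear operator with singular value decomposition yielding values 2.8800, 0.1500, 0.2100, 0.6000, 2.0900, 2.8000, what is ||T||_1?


The nuclear norm is the sum of all singular values.
||T||_1 = 2.8800 + 0.1500 + 0.2100 + 0.6000 + 2.0900 + 2.8000
= 8.7300

8.7300


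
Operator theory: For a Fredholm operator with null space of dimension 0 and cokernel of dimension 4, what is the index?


The Fredholm index is defined as ind(T) = dim(ker T) - dim(coker T)
= 0 - 4
= -4

-4


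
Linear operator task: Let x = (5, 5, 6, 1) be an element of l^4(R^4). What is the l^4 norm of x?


The l^4 norm = (sum |x_i|^4)^(1/4)
Sum of 4th powers = 625 + 625 + 1296 + 1 = 2547
||x||_4 = (2547)^(1/4) = 7.1041

7.1041


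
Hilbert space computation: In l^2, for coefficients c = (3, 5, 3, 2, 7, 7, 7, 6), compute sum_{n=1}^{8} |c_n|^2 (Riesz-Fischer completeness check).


sum |c_n|^2 = 3^2 + 5^2 + 3^2 + 2^2 + 7^2 + 7^2 + 7^2 + 6^2
= 9 + 25 + 9 + 4 + 49 + 49 + 49 + 36
= 230

230


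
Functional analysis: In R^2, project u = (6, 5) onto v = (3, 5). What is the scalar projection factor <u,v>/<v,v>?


Computing <u,v> = 6*3 + 5*5 = 43
Computing <v,v> = 3^2 + 5^2 = 34
Projection coefficient = 43/34 = 1.2647

1.2647


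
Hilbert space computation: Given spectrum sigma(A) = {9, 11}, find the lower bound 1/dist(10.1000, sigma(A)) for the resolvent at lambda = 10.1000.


dist(10.1000, {9, 11}) = min(|10.1000 - 9|, |10.1000 - 11|)
= min(1.1000, 0.9000) = 0.9000
Resolvent bound = 1/0.9000 = 1.1111

1.1111


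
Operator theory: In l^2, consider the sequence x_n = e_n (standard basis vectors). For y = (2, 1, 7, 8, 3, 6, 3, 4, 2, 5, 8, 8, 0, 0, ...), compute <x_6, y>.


x_6 = e_6 is the standard basis vector with 1 in position 6.
<x_6, y> = y_6 = 6
As n -> infinity, <x_n, y> -> 0, confirming weak convergence of (x_n) to 0.

6


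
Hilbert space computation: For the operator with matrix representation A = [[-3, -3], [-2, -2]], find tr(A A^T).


trace(A * A^T) = sum of squares of all entries
= (-3)^2 + (-3)^2 + (-2)^2 + (-2)^2
= 9 + 9 + 4 + 4
= 26

26


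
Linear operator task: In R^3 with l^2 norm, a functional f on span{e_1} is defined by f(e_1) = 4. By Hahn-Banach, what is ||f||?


The norm of f is given by ||f|| = sup_{||x||=1} |f(x)|.
On span{e_1}, ||e_1|| = 1, so ||f|| = |f(e_1)| / ||e_1||
= |4| / 1 = 4.0000

4.0000


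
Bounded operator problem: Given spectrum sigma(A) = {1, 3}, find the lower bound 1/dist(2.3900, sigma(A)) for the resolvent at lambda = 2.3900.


dist(2.3900, {1, 3}) = min(|2.3900 - 1|, |2.3900 - 3|)
= min(1.3900, 0.6100) = 0.6100
Resolvent bound = 1/0.6100 = 1.6393

1.6393


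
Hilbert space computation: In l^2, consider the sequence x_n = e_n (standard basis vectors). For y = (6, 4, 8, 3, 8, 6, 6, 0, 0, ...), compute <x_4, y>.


x_4 = e_4 is the standard basis vector with 1 in position 4.
<x_4, y> = y_4 = 3
As n -> infinity, <x_n, y> -> 0, confirming weak convergence of (x_n) to 0.

3


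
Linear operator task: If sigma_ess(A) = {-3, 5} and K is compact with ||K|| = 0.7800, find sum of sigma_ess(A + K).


By Weyl's theorem, the essential spectrum is invariant under compact perturbations.
sigma_ess(A + K) = sigma_ess(A) = {-3, 5}
Sum = -3 + 5 = 2

2


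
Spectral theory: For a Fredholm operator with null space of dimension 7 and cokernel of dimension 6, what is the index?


The Fredholm index is defined as ind(T) = dim(ker T) - dim(coker T)
= 7 - 6
= 1

1


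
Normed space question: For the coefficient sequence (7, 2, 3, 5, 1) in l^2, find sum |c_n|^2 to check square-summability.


sum |c_n|^2 = 7^2 + 2^2 + 3^2 + 5^2 + 1^2
= 49 + 4 + 9 + 25 + 1
= 88

88


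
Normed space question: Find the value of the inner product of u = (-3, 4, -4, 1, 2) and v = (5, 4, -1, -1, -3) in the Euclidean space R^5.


Computing the standard inner product <u, v> = sum u_i * v_i
= -3*5 + 4*4 + -4*-1 + 1*-1 + 2*-3
= -15 + 16 + 4 + -1 + -6
= -2

-2


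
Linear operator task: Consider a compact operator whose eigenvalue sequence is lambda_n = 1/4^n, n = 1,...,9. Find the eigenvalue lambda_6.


The eigenvalue formula gives lambda_6 = 1/4^6
= 1/4096
= 2.4414e-04

2.4414e-04


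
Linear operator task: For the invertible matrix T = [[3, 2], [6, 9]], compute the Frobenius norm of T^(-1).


det(T) = 3*9 - 2*6 = 15
T^(-1) = (1/15) * [[9, -2], [-6, 3]] = [[0.6000, -0.1333], [-0.4000, 0.2000]]
||T^(-1)||_F^2 = 0.6000^2 + (-0.1333)^2 + (-0.4000)^2 + 0.2000^2 = 0.5778
||T^(-1)||_F = sqrt(0.5778) = 0.7601

0.7601


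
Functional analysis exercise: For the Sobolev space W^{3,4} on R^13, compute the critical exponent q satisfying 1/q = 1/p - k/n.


Using the Sobolev embedding formula: 1/q = 1/p - k/n
1/q = 1/4 - 3/13 = 1/52
q = 1/(1/52) = 52

52.0000


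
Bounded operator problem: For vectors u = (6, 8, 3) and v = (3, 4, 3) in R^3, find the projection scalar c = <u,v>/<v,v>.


Computing <u,v> = 6*3 + 8*4 + 3*3 = 59
Computing <v,v> = 3^2 + 4^2 + 3^2 = 34
Projection coefficient = 59/34 = 1.7353

1.7353


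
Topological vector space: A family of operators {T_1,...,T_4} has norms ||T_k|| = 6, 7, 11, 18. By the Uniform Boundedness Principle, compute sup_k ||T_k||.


By the Uniform Boundedness Principle, the supremum of norms is finite.
sup_k ||T_k|| = max(6, 7, 11, 18) = 18

18


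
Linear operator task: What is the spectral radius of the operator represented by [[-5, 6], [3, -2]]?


For a 2x2 matrix, eigenvalues satisfy lambda^2 - (trace)*lambda + det = 0
trace = -5 + -2 = -7
det = -5*-2 - 6*3 = -8
discriminant = (-7)^2 - 4*(-8) = 81
spectral radius = max |eigenvalue| = 8.0000

8.0000


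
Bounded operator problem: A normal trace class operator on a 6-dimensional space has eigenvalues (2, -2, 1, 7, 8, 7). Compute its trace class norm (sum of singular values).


For a normal operator, singular values equal |eigenvalues|.
Trace norm = sum |lambda_i| = 2 + 2 + 1 + 7 + 8 + 7
= 27

27


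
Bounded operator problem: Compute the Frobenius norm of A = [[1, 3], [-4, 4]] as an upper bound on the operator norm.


||A||_F^2 = sum a_ij^2
= 1^2 + 3^2 + (-4)^2 + 4^2
= 1 + 9 + 16 + 16 = 42
||A||_F = sqrt(42) = 6.4807

6.4807


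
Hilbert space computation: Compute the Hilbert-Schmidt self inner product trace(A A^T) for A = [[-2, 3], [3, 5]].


trace(A * A^T) = sum of squares of all entries
= (-2)^2 + 3^2 + 3^2 + 5^2
= 4 + 9 + 9 + 25
= 47

47


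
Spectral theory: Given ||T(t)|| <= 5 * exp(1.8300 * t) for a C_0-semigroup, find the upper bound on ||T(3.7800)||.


||T(3.7800)|| <= 5 * exp(1.8300 * 3.7800)
= 5 * exp(6.9174)
= 5 * 1009.6914
= 5048.4569

5048.4569


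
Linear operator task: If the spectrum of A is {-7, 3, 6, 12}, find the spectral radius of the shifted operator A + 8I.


Spectrum of A + 8I = {1, 11, 14, 20}
Spectral radius = max |lambda| over the shifted spectrum
= max(1, 11, 14, 20) = 20

20


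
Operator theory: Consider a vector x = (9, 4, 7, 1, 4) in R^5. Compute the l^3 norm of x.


The l^3 norm = (sum |x_i|^3)^(1/3)
Sum of 3th powers = 729 + 64 + 343 + 1 + 64 = 1201
||x||_3 = (1201)^(1/3) = 10.6295

10.6295


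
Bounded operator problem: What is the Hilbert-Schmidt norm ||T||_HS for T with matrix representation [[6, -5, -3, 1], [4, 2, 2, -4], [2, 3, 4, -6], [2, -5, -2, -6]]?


The Hilbert-Schmidt norm is sqrt(sum of squares of all entries).
Sum of squares = 6^2 + (-5)^2 + (-3)^2 + 1^2 + 4^2 + 2^2 + 2^2 + (-4)^2 + 2^2 + 3^2 + 4^2 + (-6)^2 + 2^2 + (-5)^2 + (-2)^2 + (-6)^2
= 36 + 25 + 9 + 1 + 16 + 4 + 4 + 16 + 4 + 9 + 16 + 36 + 4 + 25 + 4 + 36 = 245
||T||_HS = sqrt(245) = 15.6525

15.6525


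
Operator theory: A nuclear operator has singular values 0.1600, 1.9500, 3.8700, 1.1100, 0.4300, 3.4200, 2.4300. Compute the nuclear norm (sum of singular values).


The nuclear norm is the sum of all singular values.
||T||_1 = 0.1600 + 1.9500 + 3.8700 + 1.1100 + 0.4300 + 3.4200 + 2.4300
= 13.3700

13.3700


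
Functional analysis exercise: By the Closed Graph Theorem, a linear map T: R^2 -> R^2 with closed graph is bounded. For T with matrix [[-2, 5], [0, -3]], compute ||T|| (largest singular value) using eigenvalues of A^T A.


A^T A = [[4, -10], [-10, 34]]
trace(A^T A) = 38, det(A^T A) = 36
discriminant = 38^2 - 4*36 = 1300
Largest eigenvalue of A^T A = (trace + sqrt(disc))/2 = 37.0278
||T|| = sqrt(37.0278) = 6.0850

6.0850


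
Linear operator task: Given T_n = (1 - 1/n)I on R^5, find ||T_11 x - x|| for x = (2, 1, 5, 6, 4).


T_11 x - x = (1 - 1/11)x - x = -x/11
||x|| = sqrt(82) = 9.0554
||T_11 x - x|| = ||x||/11 = 9.0554/11 = 0.8232

0.8232


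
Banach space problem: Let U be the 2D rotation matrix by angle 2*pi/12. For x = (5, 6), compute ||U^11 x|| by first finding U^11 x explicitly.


U is a rotation by theta = 2*pi/12
U^11 = rotation by 11*theta = 22*pi/12
cos(22*pi/12) = 0.8660, sin(22*pi/12) = -0.5000
U^11 x = (0.8660 * 5 - -0.5000 * 6, -0.5000 * 5 + 0.8660 * 6)
= (7.3301, 2.6962)
||U^11 x|| = sqrt(7.3301^2 + 2.6962^2) = sqrt(61.0000) = 7.8102

7.8102


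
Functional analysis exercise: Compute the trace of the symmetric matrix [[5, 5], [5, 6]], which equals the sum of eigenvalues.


For a self-adjoint (symmetric) matrix, the eigenvalues are real.
The sum of eigenvalues equals the trace of the matrix.
trace = 5 + 6 = 11

11


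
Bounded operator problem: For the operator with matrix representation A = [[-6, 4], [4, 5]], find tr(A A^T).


trace(A * A^T) = sum of squares of all entries
= (-6)^2 + 4^2 + 4^2 + 5^2
= 36 + 16 + 16 + 25
= 93

93


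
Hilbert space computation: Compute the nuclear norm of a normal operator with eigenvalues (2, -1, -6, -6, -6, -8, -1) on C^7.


For a normal operator, singular values equal |eigenvalues|.
Trace norm = sum |lambda_i| = 2 + 1 + 6 + 6 + 6 + 8 + 1
= 30

30


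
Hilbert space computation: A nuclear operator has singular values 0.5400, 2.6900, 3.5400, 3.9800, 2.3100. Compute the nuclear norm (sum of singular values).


The nuclear norm is the sum of all singular values.
||T||_1 = 0.5400 + 2.6900 + 3.5400 + 3.9800 + 2.3100
= 13.0600

13.0600


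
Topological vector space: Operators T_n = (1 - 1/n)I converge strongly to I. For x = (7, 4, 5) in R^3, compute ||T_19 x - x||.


T_19 x - x = (1 - 1/19)x - x = -x/19
||x|| = sqrt(90) = 9.4868
||T_19 x - x|| = ||x||/19 = 9.4868/19 = 0.4993

0.4993


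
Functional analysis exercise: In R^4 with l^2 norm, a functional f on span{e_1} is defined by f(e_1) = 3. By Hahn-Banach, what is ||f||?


The norm of f is given by ||f|| = sup_{||x||=1} |f(x)|.
On span{e_1}, ||e_1|| = 1, so ||f|| = |f(e_1)| / ||e_1||
= |3| / 1 = 3.0000

3.0000


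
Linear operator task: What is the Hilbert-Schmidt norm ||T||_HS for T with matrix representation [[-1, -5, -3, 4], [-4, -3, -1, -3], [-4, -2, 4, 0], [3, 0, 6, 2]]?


The Hilbert-Schmidt norm is sqrt(sum of squares of all entries).
Sum of squares = (-1)^2 + (-5)^2 + (-3)^2 + 4^2 + (-4)^2 + (-3)^2 + (-1)^2 + (-3)^2 + (-4)^2 + (-2)^2 + 4^2 + 0^2 + 3^2 + 0^2 + 6^2 + 2^2
= 1 + 25 + 9 + 16 + 16 + 9 + 1 + 9 + 16 + 4 + 16 + 0 + 9 + 0 + 36 + 4 = 171
||T||_HS = sqrt(171) = 13.0767

13.0767


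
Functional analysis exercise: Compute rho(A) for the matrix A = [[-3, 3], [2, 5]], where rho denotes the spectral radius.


For a 2x2 matrix, eigenvalues satisfy lambda^2 - (trace)*lambda + det = 0
trace = -3 + 5 = 2
det = -3*5 - 3*2 = -21
discriminant = 2^2 - 4*(-21) = 88
spectral radius = max |eigenvalue| = 5.6904

5.6904


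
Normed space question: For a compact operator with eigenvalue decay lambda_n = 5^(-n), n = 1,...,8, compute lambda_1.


The eigenvalue formula gives lambda_1 = 1/5^1
= 1/5
= 0.2000

0.2000


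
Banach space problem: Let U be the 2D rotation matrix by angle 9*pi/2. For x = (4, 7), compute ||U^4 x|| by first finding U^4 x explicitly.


U is a rotation by theta = 9*pi/2
U^4 = rotation by 4*theta = 36*pi/2 = 0*pi/2 (mod 2*pi)
cos(0*pi/2) = 1.0000, sin(0*pi/2) = 0.0000
U^4 x = (1.0000 * 4 - 0.0000 * 7, 0.0000 * 4 + 1.0000 * 7)
= (4.0000, 7.0000)
||U^4 x|| = sqrt(4.0000^2 + 7.0000^2) = sqrt(65.0000) = 8.0623

8.0623


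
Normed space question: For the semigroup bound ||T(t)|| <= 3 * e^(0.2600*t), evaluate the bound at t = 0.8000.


||T(0.8000)|| <= 3 * exp(0.2600 * 0.8000)
= 3 * exp(0.2080)
= 3 * 1.2312
= 3.6936

3.6936


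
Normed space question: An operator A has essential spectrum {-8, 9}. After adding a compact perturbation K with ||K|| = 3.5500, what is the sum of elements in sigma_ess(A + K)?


By Weyl's theorem, the essential spectrum is invariant under compact perturbations.
sigma_ess(A + K) = sigma_ess(A) = {-8, 9}
Sum = -8 + 9 = 1

1


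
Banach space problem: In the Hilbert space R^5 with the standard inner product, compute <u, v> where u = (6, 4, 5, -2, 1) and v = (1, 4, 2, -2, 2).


Computing the standard inner product <u, v> = sum u_i * v_i
= 6*1 + 4*4 + 5*2 + -2*-2 + 1*2
= 6 + 16 + 10 + 4 + 2
= 38

38


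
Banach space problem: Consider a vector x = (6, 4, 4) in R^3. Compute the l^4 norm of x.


The l^4 norm = (sum |x_i|^4)^(1/4)
Sum of 4th powers = 1296 + 256 + 256 = 1808
||x||_4 = (1808)^(1/4) = 6.5208

6.5208


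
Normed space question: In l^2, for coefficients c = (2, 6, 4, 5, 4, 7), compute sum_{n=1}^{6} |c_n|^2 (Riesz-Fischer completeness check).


sum |c_n|^2 = 2^2 + 6^2 + 4^2 + 5^2 + 4^2 + 7^2
= 4 + 36 + 16 + 25 + 16 + 49
= 146

146


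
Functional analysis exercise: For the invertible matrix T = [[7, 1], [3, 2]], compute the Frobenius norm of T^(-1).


det(T) = 7*2 - 1*3 = 11
T^(-1) = (1/11) * [[2, -1], [-3, 7]] = [[0.1818, -0.0909], [-0.2727, 0.6364]]
||T^(-1)||_F^2 = 0.1818^2 + (-0.0909)^2 + (-0.2727)^2 + 0.6364^2 = 0.5207
||T^(-1)||_F = sqrt(0.5207) = 0.7216

0.7216


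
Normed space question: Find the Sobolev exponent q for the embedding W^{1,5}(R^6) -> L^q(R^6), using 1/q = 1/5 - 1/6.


Using the Sobolev embedding formula: 1/q = 1/p - k/n
1/q = 1/5 - 1/6 = 1/30
q = 1/(1/30) = 30

30.0000


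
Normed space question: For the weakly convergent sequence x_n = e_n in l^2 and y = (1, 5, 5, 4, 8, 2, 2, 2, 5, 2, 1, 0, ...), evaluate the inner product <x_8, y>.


x_8 = e_8 is the standard basis vector with 1 in position 8.
<x_8, y> = y_8 = 2
As n -> infinity, <x_n, y> -> 0, confirming weak convergence of (x_n) to 0.

2


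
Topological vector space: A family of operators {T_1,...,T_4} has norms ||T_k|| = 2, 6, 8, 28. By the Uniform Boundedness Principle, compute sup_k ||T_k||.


By the Uniform Boundedness Principle, the supremum of norms is finite.
sup_k ||T_k|| = max(2, 6, 8, 28) = 28

28


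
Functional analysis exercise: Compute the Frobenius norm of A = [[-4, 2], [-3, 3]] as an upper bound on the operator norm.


||A||_F^2 = sum a_ij^2
= (-4)^2 + 2^2 + (-3)^2 + 3^2
= 16 + 4 + 9 + 9 = 38
||A||_F = sqrt(38) = 6.1644

6.1644


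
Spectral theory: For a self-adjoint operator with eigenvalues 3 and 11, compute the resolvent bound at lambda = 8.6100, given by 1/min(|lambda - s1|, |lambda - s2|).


dist(8.6100, {3, 11}) = min(|8.6100 - 3|, |8.6100 - 11|)
= min(5.6100, 2.3900) = 2.3900
Resolvent bound = 1/2.3900 = 0.4184

0.4184


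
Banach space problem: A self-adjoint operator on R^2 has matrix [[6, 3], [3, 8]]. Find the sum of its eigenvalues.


For a self-adjoint (symmetric) matrix, the eigenvalues are real.
The sum of eigenvalues equals the trace of the matrix.
trace = 6 + 8 = 14

14


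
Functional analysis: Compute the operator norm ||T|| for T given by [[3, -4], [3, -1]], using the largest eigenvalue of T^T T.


A^T A = [[18, -15], [-15, 17]]
trace(A^T A) = 35, det(A^T A) = 81
discriminant = 35^2 - 4*81 = 901
Largest eigenvalue of A^T A = (trace + sqrt(disc))/2 = 32.5083
||T|| = sqrt(32.5083) = 5.7016

5.7016


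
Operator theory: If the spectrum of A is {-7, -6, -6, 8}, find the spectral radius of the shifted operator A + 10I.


Spectrum of A + 10I = {3, 4, 4, 18}
Spectral radius = max |lambda| over the shifted spectrum
= max(3, 4, 4, 18) = 18

18


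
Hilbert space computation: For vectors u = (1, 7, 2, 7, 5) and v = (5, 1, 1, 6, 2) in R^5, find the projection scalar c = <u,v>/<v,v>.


Computing <u,v> = 1*5 + 7*1 + 2*1 + 7*6 + 5*2 = 66
Computing <v,v> = 5^2 + 1^2 + 1^2 + 6^2 + 2^2 = 67
Projection coefficient = 66/67 = 0.9851

0.9851


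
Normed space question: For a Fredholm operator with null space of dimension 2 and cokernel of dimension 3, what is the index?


The Fredholm index is defined as ind(T) = dim(ker T) - dim(coker T)
= 2 - 3
= -1

-1


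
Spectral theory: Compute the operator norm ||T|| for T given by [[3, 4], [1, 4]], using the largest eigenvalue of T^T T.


A^T A = [[10, 16], [16, 32]]
trace(A^T A) = 42, det(A^T A) = 64
discriminant = 42^2 - 4*64 = 1508
Largest eigenvalue of A^T A = (trace + sqrt(disc))/2 = 40.4165
||T|| = sqrt(40.4165) = 6.3574

6.3574


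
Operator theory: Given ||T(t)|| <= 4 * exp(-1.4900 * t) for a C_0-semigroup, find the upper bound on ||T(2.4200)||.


||T(2.4200)|| <= 4 * exp(-1.4900 * 2.4200)
= 4 * exp(-3.6058)
= 4 * 0.0272
= 0.1087

0.1087


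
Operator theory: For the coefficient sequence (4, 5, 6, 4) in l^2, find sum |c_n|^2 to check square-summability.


sum |c_n|^2 = 4^2 + 5^2 + 6^2 + 4^2
= 16 + 25 + 36 + 16
= 93

93


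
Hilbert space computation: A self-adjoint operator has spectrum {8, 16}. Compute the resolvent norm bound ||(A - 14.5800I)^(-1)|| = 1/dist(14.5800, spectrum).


dist(14.5800, {8, 16}) = min(|14.5800 - 8|, |14.5800 - 16|)
= min(6.5800, 1.4200) = 1.4200
Resolvent bound = 1/1.4200 = 0.7042

0.7042


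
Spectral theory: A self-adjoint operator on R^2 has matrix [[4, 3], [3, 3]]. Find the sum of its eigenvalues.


For a self-adjoint (symmetric) matrix, the eigenvalues are real.
The sum of eigenvalues equals the trace of the matrix.
trace = 4 + 3 = 7

7


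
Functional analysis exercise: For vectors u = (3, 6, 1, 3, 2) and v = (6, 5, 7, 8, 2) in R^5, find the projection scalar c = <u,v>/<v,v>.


Computing <u,v> = 3*6 + 6*5 + 1*7 + 3*8 + 2*2 = 83
Computing <v,v> = 6^2 + 5^2 + 7^2 + 8^2 + 2^2 = 178
Projection coefficient = 83/178 = 0.4663

0.4663


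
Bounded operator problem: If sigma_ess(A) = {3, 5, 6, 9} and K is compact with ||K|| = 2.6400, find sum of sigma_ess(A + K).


By Weyl's theorem, the essential spectrum is invariant under compact perturbations.
sigma_ess(A + K) = sigma_ess(A) = {3, 5, 6, 9}
Sum = 3 + 5 + 6 + 9 = 23

23


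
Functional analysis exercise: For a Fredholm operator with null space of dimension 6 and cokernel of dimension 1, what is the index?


The Fredholm index is defined as ind(T) = dim(ker T) - dim(coker T)
= 6 - 1
= 5

5


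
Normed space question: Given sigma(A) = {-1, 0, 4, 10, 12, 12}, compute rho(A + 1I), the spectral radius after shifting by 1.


Spectrum of A + 1I = {0, 1, 5, 11, 13, 13}
Spectral radius = max |lambda| over the shifted spectrum
= max(0, 1, 5, 11, 13, 13) = 13

13
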